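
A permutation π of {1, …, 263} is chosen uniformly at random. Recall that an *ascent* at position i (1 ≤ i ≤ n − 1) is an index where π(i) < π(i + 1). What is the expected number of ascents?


Write X = Σ X_I over i = 1, …, 262, with X_I the indicator of one ascent.
There are 262 indicators.
For each fixed i, the pair (π(i), π(i+1)) is a uniformly random ordered pair of distinct values from {1, …, 263}; by symmetry P[π(i) < π(i+1)] = 1/2.
By linearity: E[X] = 262 · (1/2) = (263 − 1) · (1/2) = 131 ≈ 131.0000.

E[X] = 131 = 131.0000.


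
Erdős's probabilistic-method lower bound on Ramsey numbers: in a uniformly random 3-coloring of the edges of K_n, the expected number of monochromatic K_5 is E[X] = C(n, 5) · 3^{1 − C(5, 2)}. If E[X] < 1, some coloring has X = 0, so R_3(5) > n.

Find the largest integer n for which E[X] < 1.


We need C(n, 5) · 3^{1 − 10} < 1, i.e. C(n, 5) < 3^{10 − 1} = 19683.
Check values of n near the boundary:
  n = 14: C(14, 5) = 2002; 2002 < 19683? YES
  n = 15: C(15, 5) = 3003; 3003 < 19683? YES
  n = 16: C(16, 5) = 4368; 4368 < 19683? YES
  n = 17: C(17, 5) = 6188; 6188 < 19683? YES
  n = 18: C(18, 5) = 8568; 8568 < 19683? YES
  n = 19: C(19, 5) = 11628; 11628 < 19683? YES
  n = 20: C(20, 5) = 15504; 15504 < 19683? YES
  n = 21: C(21, 5) = 20349; 20349 < 19683? NO
  n = 22: C(22, 5) = 26334; 26334 < 19683? NO
The largest n with C(n, 5) < 19683 is n = 20 (where E[X] = 5168/6561 ≈ 0.788). Hence R_3(5) > 20, i.e. R_3(5) ≥ 21.

Largest n = 20; hence R_3(5) > 20.


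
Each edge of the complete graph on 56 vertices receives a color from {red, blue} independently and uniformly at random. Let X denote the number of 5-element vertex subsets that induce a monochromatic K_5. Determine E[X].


Let X = Σ_S X_S over the C(56, 5) = 3819816 subsets S of size 5, where X_S = 1 if the K_5 on S is monochromatic.
For a fixed S, the K_5 on S has C(5, 2) = 10 edges. P[all 10 edges red] = (1/2)^10, and likewise for blue, so P[monochromatic] = 2·(1/2)^10 = 2^{1 − 10} = 1/512.
By linearity: E[X] = C(56, 5) · 2^{1 − 10} = 3819816 · 1/512 = 477477/64.
Numerically: E[X] ≈ 7460.578125.

E[X] = C(56,5)·2^(1−C(5,2)) = 477477/64 ≈ 7460.578125.


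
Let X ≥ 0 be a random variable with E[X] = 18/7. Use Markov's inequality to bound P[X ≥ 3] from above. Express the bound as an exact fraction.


μ = E[X] = 18/7, a = 3.
Markov: P[X ≥ 3] ≤ μ/a = (18/7)/3 = 6/7.
Numerically: ≈ 0.85714.
(Since a = 3 > μ = 2.57143, the bound 6/7 is < 1 and informative.)

P[X ≥ 3] ≤ 6/7 ≈ 0.85714.


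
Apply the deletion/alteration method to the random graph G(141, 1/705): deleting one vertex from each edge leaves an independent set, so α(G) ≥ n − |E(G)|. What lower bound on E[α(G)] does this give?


E[|E(G)|] = C(141, 2)·p = 9870 · (1/705) = 14.
E[α(G)] ≥ n − E[|E(G)|] = 141 − 14 = 127.
Numerically: ≈ 127.00000.
(This is only a lower bound; the true E[α(G)] may be larger.)

E[α(G)] ≥ 127 ≈ 127.00000.


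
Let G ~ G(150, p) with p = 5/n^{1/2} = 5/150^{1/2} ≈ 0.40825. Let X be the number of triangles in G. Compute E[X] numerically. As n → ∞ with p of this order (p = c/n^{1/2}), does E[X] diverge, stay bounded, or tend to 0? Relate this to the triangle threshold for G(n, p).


Number of potential triangles: C(150, 3) = 551300.
Each occurs with probability p³ ≈ (0.40825)³ ≈ 6.8041382e-02.
By linearity: E[X] = C(150, 3)·p³ ≈ 551300 · 6.8041382e-02 ≈ 37511.21376.
Since α = 1/2 < 1, p = c/n^{1/2} ≫ 1/n is above the triangle threshold p ~ 1/n. Asymptotically E[X] ~ (c³/6)·n^{3(1−α)} = (5³/6)·n^{1.5} → ∞; triangles are abundant w.h.p.

E[X] ≈ 37511.21376; in regime p = Θ(1/n^{1/2}) E[X] diverges (above the triangle threshold p ~ 1/n).


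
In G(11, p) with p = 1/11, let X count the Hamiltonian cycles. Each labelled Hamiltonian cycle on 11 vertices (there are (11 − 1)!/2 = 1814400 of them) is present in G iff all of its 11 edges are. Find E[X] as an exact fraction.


K_11 has (11 − 1)!/2 = 1814400 labelled Hamiltonian cycles.
For each such Hamiltonian cycle H, let X_H = 1 if all 11 edges of H are present in G. Then P[X_H = 1] = p^{11} = (1/11)^{11} = 1/285311670611.
By linearity: E[X] = Σ_H E[X_H] = 1814400 · p^{11} = 1814400 · 1/285311670611 = 1814400/285311670611.
Numerically: E[X] ≈ 6.35936e-06.

E[X] = 1814400 · (1/11)^{11} = 1814400/285311670611 ≈ 6.35936e-06.


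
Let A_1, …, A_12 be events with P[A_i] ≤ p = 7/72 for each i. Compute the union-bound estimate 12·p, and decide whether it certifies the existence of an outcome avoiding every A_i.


Union bound: P[∪_{i=1}^{12} A_i] ≤ Σ_i P[A_i] ≤ 12·p = 12·(7/72) = 7/6.
Numerically: 7/6 ≈ 1.166667.
Is 7/6 < 1? NO.
Since the bound 7/6 is ≥ 1, the union bound is uninformative here; it does NOT by itself certify existence.

12·p = 7/6 ≈ 1.166667; existence NOT certified by the union bound.


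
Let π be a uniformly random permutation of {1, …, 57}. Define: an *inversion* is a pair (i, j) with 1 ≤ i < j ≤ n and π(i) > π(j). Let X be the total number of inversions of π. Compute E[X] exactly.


Write X = Σ X_I over the C(57, 2) = 1596 pairs i < j, with X_I the indicator of one inversion.
There are 1596 indicators.
For each fixed pair i < j, the values π(i) and π(j) are two distinct elements of {1, …, 57} in uniformly random order; by symmetry P[π(i) > π(j)] = 1/2.
By linearity: E[X] = 1596 · (1/2) = C(57, 2) · (1/2) = 1596/2 = 798 ≈ 798.0000.

E[X] = 798 = 798.0000.


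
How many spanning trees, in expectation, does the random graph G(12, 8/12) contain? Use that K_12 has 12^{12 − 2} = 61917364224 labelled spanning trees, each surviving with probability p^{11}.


K_12 has 12^{12 − 2} = 61917364224 labelled spanning trees.
For each such spanning tree H, let X_H = 1 if all 11 edges of H are present in G. Then P[X_H = 1] = p^{11} = (2/3)^{11} = 2048/177147.
By linearity: E[X] = Σ_H E[X_H] = 61917364224 · p^{11} = 61917364224 · 2048/177147 = 2147483648/3.
Numerically: E[X] ≈ 7.16e+08.

E[X] = 61917364224 · (2/3)^{11} = 2147483648/3 ≈ 7.16e+08.


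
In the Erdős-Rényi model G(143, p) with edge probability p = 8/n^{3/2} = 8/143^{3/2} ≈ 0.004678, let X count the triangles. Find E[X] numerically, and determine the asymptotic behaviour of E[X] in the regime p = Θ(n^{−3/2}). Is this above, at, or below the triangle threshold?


Number of potential triangles: C(143, 3) = 477191.
Each occurs with probability p³ ≈ (0.004678)³ ≈ 1.023901e-07.
By linearity: E[X] = C(143, 3)·p³ ≈ 477191 · 1.023901e-07 ≈ 0.0489.
Since α = 3/2 > 1, p = c/n^{3/2} = o(1/n) is below the triangle threshold p ~ 1/n. Asymptotically E[X] ~ (c³/6)·n^{3(1−α)} = (8³/6)·n^{-1.5} → 0, so by Markov's inequality G has no triangles w.h.p.

E[X] ≈ 0.0489; in regime p = Θ(1/n^{3/2}) E[X] tends to 0 (below the triangle threshold p ~ 1/n).


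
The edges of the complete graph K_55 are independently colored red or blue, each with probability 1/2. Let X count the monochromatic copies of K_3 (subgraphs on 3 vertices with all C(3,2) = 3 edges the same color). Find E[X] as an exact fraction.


Let X = Σ_S X_S over the C(55, 3) = 26235 subsets S of size 3, where X_S = 1 if the K_3 on S is monochromatic.
For a fixed S, the K_3 on S has C(3, 2) = 3 edges. P[all 3 edges red] = (1/2)^3, and likewise for blue, so P[monochromatic] = 2·(1/2)^3 = 2^{1 − 3} = 1/4.
Summing: E[X] = C(55, 3) · 2^{1 − 3} = 26235 · 1/4 = 26235/4.
Numerically: E[X] ≈ 6558.7500.

E[X] = C(55,3)·2^(1−C(3,2)) = 26235/4 ≈ 6558.7500.


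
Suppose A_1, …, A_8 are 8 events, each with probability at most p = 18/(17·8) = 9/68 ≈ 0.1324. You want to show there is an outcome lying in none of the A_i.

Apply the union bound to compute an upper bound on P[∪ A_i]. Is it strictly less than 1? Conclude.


Union bound: P[∪_{i=1}^{8} A_i] ≤ Σ_i P[A_i] ≤ 8·p = 8·(9/68) = 18/17.
Numerically: 18/17 ≈ 1.0588.
Is 18/17 < 1? NO.
Since the bound 18/17 is ≥ 1, the union bound is uninformative here; it does NOT by itself certify existence.

8·p = 18/17 ≈ 1.0588; existence NOT certified by the union bound.


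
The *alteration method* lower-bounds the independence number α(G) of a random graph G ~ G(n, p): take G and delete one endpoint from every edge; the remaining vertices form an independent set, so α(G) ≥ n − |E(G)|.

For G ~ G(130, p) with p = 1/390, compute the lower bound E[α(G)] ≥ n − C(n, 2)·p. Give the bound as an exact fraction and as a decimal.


E[|E(G)|] = C(130, 2)·p = 8385 · (1/390) = 43/2.
E[α(G)] ≥ n − E[|E(G)|] = 130 − 43/2 = 217/2.
Numerically: ≈ 108.500.
(This is only a lower bound; the true E[α(G)] may be larger.)

E[α(G)] ≥ 217/2 ≈ 108.500.


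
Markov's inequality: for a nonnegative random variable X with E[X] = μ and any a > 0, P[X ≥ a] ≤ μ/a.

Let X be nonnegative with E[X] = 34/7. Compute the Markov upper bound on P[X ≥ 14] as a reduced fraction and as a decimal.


μ = E[X] = 34/7, a = 14.
Markov: P[X ≥ 14] ≤ μ/a = (34/7)/14 = 17/49.
Numerically: ≈ 0.346939.
(Since a = 14 > μ = 4.857143, the bound 17/49 is < 1 and informative.)

P[X ≥ 14] ≤ 17/49 ≈ 0.346939.


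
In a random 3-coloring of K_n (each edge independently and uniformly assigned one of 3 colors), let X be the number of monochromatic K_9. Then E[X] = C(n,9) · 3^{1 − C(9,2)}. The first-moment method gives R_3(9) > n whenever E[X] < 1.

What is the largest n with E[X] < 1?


We need C(n, 9) · 3^{1 − 36} < 1, i.e. C(n, 9) < 3^{36 − 1} = 50031545098999707.
Check values of n near the boundary:
  n = 297: C(297, 9) = 43842345008337645; 43842345008337645 < 50031545098999707? YES
  n = 298: C(298, 9) = 45207677551849890; 45207677551849890 < 50031545098999707? YES
  n = 299: C(299, 9) = 46610674441390059; 46610674441390059 < 50031545098999707? YES
  n = 300: C(300, 9) = 48052241692154700; 48052241692154700 < 50031545098999707? YES
  n = 301: C(301, 9) = 49533303936090975; 49533303936090975 < 50031545098999707? YES
  n = 302: C(302, 9) = 51054804739588650; 51054804739588650 < 50031545098999707? NO
  n = 303: C(303, 9) = 52617706925494425; 52617706925494425 < 50031545098999707? NO
  n = 304: C(304, 9) = 54222992899492560; 54222992899492560 < 50031545098999707? NO
The largest n with C(n, 9) < 50031545098999707 is n = 301 (where E[X] = 16511101312030325/16677181699666569 ≈ 0.990041). Hence R_3(9) > 301, i.e. R_3(9) ≥ 302.

Largest n = 301; hence R_3(9) > 301.


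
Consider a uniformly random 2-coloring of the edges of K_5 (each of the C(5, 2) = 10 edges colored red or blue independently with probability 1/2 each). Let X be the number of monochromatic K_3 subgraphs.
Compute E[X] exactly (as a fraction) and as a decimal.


Let X = Σ_S X_S over the C(5, 3) = 10 subsets S of size 3, where X_S = 1 if the K_3 on S is monochromatic.
For a fixed S, the K_3 on S has C(3, 2) = 3 edges. P[all 3 edges red] = (1/2)^3, and likewise for blue, so P[monochromatic] = 2·(1/2)^3 = 2^{1 − 3} = 1/4.
By linearity of expectation: E[X] = C(5, 3) · 2^{1 − 3} = 10 · 1/4 = 5/2.
Numerically: E[X] ≈ 2.50000.

E[X] = C(5,3)·2^(1−C(3,2)) = 5/2 ≈ 2.50000.


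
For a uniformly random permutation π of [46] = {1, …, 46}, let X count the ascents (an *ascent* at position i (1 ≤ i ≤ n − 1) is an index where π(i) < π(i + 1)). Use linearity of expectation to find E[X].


Write X = Σ X_I over i = 1, …, 45, with X_I the indicator of one ascent.
There are 45 indicators.
For each fixed i, the pair (π(i), π(i+1)) is a uniformly random ordered pair of distinct values from {1, …, 46}; by symmetry P[π(i) < π(i+1)] = 1/2.
By linearity: E[X] = 45 · (1/2) = (46 − 1) · (1/2) = 45/2 ≈ 22.5000.

E[X] = 45/2 = 22.5000.


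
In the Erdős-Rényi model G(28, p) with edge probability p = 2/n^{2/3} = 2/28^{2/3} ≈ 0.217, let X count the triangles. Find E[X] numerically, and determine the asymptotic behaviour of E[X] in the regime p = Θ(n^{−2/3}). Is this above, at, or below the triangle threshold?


Number of potential triangles: C(28, 3) = 3276.
Each occurs with probability p³ ≈ (0.217)³ ≈ 1.02041e-02.
By linearity: E[X] = C(28, 3)·p³ ≈ 3276 · 1.02041e-02 ≈ 33.429.
Since α = 2/3 < 1, p = c/n^{2/3} ≫ 1/n is above the triangle threshold p ~ 1/n. Asymptotically E[X] ~ (c³/6)·n^{3(1−α)} = (2³/6)·n^{1} → ∞; triangles are abundant w.h.p.

E[X] ≈ 33.429; in regime p = Θ(1/n^{2/3}) E[X] diverges (above the triangle threshold p ~ 1/n).


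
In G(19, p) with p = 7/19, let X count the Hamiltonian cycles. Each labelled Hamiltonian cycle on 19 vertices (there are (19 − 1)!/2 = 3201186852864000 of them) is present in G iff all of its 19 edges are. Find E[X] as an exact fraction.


K_19 has (19 − 1)!/2 = 3201186852864000 labelled Hamiltonian cycles.
For each such Hamiltonian cycle H, let X_H = 1 if all 19 edges of H are present in G. Then P[X_H = 1] = p^{19} = (7/19)^{19} = 11398895185373143/1978419655660313589123979.
Summing the indicators: E[X] = Σ_H E[X_H] = 3201186852864000 · p^{19} = 3201186852864000 · 11398895185373143/1978419655660313589123979 = 36489993404591253525678231552000/1978419655660313589123979.
Numerically: E[X] ≈ 1.8444e+07.

E[X] = 3201186852864000 · (7/19)^{19} = 36489993404591253525678231552000/1978419655660313589123979 ≈ 1.8444e+07.


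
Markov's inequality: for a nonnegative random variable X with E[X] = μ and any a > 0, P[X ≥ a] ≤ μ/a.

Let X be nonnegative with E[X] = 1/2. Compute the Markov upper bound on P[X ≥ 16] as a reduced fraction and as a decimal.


μ = E[X] = 1/2, a = 16.
Markov: P[X ≥ 16] ≤ μ/a = (1/2)/16 = 1/32.
Numerically: ≈ 0.03125.
(Since a = 16 > μ = 0.50000, the bound 1/32 is < 1 and informative.)

P[X ≥ 16] ≤ 1/32 ≈ 0.03125.


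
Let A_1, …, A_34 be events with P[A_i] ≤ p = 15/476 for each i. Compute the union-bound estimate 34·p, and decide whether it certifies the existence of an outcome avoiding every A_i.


Union bound: P[∪_{i=1}^{34} A_i] ≤ Σ_i P[A_i] ≤ 34·p = 34·(15/476) = 15/14.
Numerically: 15/14 ≈ 1.0714.
Is 15/14 < 1? NO.
Since the bound 15/14 is ≥ 1, the union bound is uninformative here; it does NOT by itself certify existence.

34·p = 15/14 ≈ 1.0714; existence NOT certified by the union bound.


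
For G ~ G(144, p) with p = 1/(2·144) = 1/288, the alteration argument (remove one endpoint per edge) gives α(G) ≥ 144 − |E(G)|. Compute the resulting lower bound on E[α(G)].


E[|E(G)|] = C(144, 2)·p = 10296 · (1/288) = 143/4.
E[α(G)] ≥ n − E[|E(G)|] = 144 − 143/4 = 433/4.
Numerically: ≈ 108.2500.
(This is only a lower bound; the true E[α(G)] may be larger.)

E[α(G)] ≥ 433/4 ≈ 108.2500.


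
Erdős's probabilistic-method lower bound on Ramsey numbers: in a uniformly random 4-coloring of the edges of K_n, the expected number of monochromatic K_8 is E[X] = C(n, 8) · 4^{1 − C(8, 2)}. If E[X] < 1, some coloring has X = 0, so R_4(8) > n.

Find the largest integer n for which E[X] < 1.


We need C(n, 8) · 4^{1 − 28} < 1, i.e. C(n, 8) < 4^{28 − 1} = 18014398509481984.
Check values of n near the boundary:
  n = 406: C(406, 8) = 17082453897995850; 17082453897995850 < 18014398509481984? YES
  n = 407: C(407, 8) = 17424959239309050; 17424959239309050 < 18014398509481984? YES
  n = 408: C(408, 8) = 17773458424095231; 17773458424095231 < 18014398509481984? YES
  n = 409: C(409, 8) = 18128041135797879; 18128041135797879 < 18014398509481984? NO
The largest n with C(n, 8) < 18014398509481984 is n = 408 (where E[X] = 17773458424095231/18014398509481984 ≈ 0.9866). Hence R_4(8) > 408, i.e. R_4(8) ≥ 409.

Largest n = 408; hence R_4(8) > 408.


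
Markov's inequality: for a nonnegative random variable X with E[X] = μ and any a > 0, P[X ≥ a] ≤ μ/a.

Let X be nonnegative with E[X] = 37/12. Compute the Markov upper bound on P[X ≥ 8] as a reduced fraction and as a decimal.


μ = E[X] = 37/12, a = 8.
Markov: P[X ≥ 8] ≤ μ/a = (37/12)/8 = 37/96.
Numerically: ≈ 0.385.
(Since a = 8 > μ = 3.083, the bound 37/96 is < 1 and informative.)

P[X ≥ 8] ≤ 37/96 ≈ 0.385.


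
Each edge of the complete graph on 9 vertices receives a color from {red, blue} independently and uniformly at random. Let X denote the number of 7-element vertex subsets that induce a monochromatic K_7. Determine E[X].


Let X = Σ_S X_S over the C(9, 7) = 36 subsets S of size 7, where X_S = 1 if the K_7 on S is monochromatic.
For a fixed S, the K_7 on S has C(7, 2) = 21 edges. P[all 21 edges red] = (1/2)^21, and likewise for blue, so P[monochromatic] = 2·(1/2)^21 = 2^{1 − 21} = 1/1048576.
By linearity of expectation: E[X] = C(9, 7) · 2^{1 − 21} = 36 · 1/1048576 = 9/262144.
Numerically: E[X] ≈ 0.0000.

E[X] = C(9,7)·2^(1−C(7,2)) = 9/262144 ≈ 0.0000.


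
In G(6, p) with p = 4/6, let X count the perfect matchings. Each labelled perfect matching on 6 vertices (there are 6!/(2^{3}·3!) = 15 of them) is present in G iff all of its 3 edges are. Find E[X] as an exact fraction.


K_6 has 6!/(2^{3}·3!) = 15 labelled perfect matchings.
For each such perfect matching H, let X_H = 1 if all 3 edges of H are present in G. Then P[X_H = 1] = p^{3} = (2/3)^{3} = 8/27.
By linearity of expectation: E[X] = Σ_H E[X_H] = 15 · p^{3} = 15 · 8/27 = 40/9.
Numerically: E[X] ≈ 4.444.

E[X] = 15 · (2/3)^{3} = 40/9 ≈ 4.444.


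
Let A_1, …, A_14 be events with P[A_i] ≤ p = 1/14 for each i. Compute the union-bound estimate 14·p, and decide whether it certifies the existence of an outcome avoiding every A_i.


Union bound: P[∪_{i=1}^{14} A_i] ≤ Σ_i P[A_i] ≤ 14·p = 14·(1/14) = 1.
Numerically: 1 ≈ 1.0000000.
Is 1 < 1? NO.
Since the bound 1 is ≥ 1, the union bound is uninformative here; it does NOT by itself certify existence.

14·p = 1 ≈ 1.0000000; existence NOT certified by the union bound.


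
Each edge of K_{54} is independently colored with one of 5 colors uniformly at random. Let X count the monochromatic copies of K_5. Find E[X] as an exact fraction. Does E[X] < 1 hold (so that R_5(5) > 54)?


E[X] = C(54, 5) · 5^{1 − 10} = 3162510 · 5^{−9} = 3162510/1953125.
As a reduced fraction: E[X] = 632502/390625 ≈ 1.6192.
Is E[X] < 1? NO.
Since E[X] ≥ 1, the first-moment bound is inconclusive at n = 54; it does NOT by itself certify R_5(5) > 54.

E[X] = 632502/390625 ≈ 1.6192; E[X] ≥ 1; first-moment method inconclusive here.


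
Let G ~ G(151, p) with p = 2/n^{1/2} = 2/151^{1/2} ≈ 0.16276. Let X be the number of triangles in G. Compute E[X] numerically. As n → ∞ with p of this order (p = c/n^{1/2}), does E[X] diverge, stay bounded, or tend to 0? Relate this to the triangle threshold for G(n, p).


Number of potential triangles: C(151, 3) = 562475.
Each occurs with probability p³ ≈ (0.16276)³ ≈ 4.3114620e-03.
By linearity: E[X] = C(151, 3)·p³ ≈ 562475 · 4.3114620e-03 ≈ 2425.08961.
Since α = 1/2 < 1, p = c/n^{1/2} ≫ 1/n is above the triangle threshold p ~ 1/n. Asymptotically E[X] ~ (c³/6)·n^{3(1−α)} = (2³/6)·n^{1.5} → ∞; triangles are abundant w.h.p.

E[X] ≈ 2425.08961; in regime p = Θ(1/n^{1/2}) E[X] diverges (above the triangle threshold p ~ 1/n).


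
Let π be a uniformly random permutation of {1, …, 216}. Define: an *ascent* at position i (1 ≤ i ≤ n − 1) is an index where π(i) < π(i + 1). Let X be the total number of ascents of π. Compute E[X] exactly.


Write X = Σ X_I over i = 1, …, 215, with X_I the indicator of one ascent.
There are 215 indicators.
For each fixed i, the pair (π(i), π(i+1)) is a uniformly random ordered pair of distinct values from {1, …, 216}; by symmetry P[π(i) < π(i+1)] = 1/2.
By linearity: E[X] = 215 · (1/2) = (216 − 1) · (1/2) = 215/2 ≈ 107.50000.

E[X] = 215/2 = 107.50000.


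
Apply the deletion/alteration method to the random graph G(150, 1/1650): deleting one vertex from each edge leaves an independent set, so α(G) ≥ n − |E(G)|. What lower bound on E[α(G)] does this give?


E[|E(G)|] = C(150, 2)·p = 11175 · (1/1650) = 149/22.
E[α(G)] ≥ n − E[|E(G)|] = 150 − 149/22 = 3151/22.
Numerically: ≈ 143.227.
(This is only a lower bound; the true E[α(G)] may be larger.)

E[α(G)] ≥ 3151/22 ≈ 143.227.


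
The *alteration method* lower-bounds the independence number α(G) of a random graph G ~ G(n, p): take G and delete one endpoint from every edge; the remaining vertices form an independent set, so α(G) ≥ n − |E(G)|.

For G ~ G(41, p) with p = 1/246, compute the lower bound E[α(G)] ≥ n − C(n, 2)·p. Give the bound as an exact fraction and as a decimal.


E[|E(G)|] = C(41, 2)·p = 820 · (1/246) = 10/3.
E[α(G)] ≥ n − E[|E(G)|] = 41 − 10/3 = 113/3.
Numerically: ≈ 37.667.
(This is only a lower bound; the true E[α(G)] may be larger.)

E[α(G)] ≥ 113/3 ≈ 37.667.


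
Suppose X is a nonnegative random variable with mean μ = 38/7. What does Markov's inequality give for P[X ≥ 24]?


μ = E[X] = 38/7, a = 24.
Markov: P[X ≥ 24] ≤ μ/a = (38/7)/24 = 19/84.
Numerically: ≈ 0.22619.
(Since a = 24 > μ = 5.42857, the bound 19/84 is < 1 and informative.)

P[X ≥ 24] ≤ 19/84 ≈ 0.22619.


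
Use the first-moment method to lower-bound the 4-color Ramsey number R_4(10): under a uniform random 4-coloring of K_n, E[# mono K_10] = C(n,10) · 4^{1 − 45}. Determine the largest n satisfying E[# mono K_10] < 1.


We need C(n, 10) · 4^{1 − 45} < 1, i.e. C(n, 10) < 4^{45 − 1} = 309485009821345068724781056.
Check values of n near the boundary:
  n = 2019: C(2019, 10) = 303322949179835278009229628; 303322949179835278009229628 < 309485009821345068724781056? YES
  n = 2020: C(2020, 10) = 304832018578739931133653656; 304832018578739931133653656 < 309485009821345068724781056? YES
  n = 2021: C(2021, 10) = 306347841644770462864800616; 306347841644770462864800616 < 309485009821345068724781056? YES
  n = 2022: C(2022, 10) = 307870445231474093395937796; 307870445231474093395937796 < 309485009821345068724781056? YES
  n = 2023: C(2023, 10) = 309399856285778485315440716; 309399856285778485315440716 < 309485009821345068724781056? YES
  n = 2024: C(2024, 10) = 310936101848269937576192656; 310936101848269937576192656 < 309485009821345068724781056? NO
The largest n with C(n, 10) < 309485009821345068724781056 is n = 2023 (where E[X] = 77349964071444621328860179/77371252455336267181195264 ≈ 0.999725). Hence R_4(10) > 2023, i.e. R_4(10) ≥ 2024.

Largest n = 2023; hence R_4(10) > 2023.


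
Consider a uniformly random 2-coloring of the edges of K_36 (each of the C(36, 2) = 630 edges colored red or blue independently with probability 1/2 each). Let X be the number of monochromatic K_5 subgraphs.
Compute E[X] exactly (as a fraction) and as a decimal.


Let X = Σ_S X_S over the C(36, 5) = 376992 subsets S of size 5, where X_S = 1 if the K_5 on S is monochromatic.
For a fixed S, the K_5 on S has C(5, 2) = 10 edges. P[all 10 edges red] = (1/2)^10, and likewise for blue, so P[monochromatic] = 2·(1/2)^10 = 2^{1 − 10} = 1/512.
By linearity: E[X] = C(36, 5) · 2^{1 − 10} = 376992 · 1/512 = 11781/16.
Numerically: E[X] ≈ 736.31250.

E[X] = C(36,5)·2^(1−C(5,2)) = 11781/16 ≈ 736.31250.


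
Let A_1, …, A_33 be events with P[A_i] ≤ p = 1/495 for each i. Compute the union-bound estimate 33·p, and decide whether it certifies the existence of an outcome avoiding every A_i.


Union bound: P[∪_{i=1}^{33} A_i] ≤ Σ_i P[A_i] ≤ 33·p = 33·(1/495) = 1/15.
Numerically: 1/15 ≈ 0.0667.
Is 1/15 < 1? YES.
Since P[∪ A_i] ≤ 1/15 < 1, the complement has P[∩ A_i^c] ≥ 1 − 1/15 = 14/15 > 0, so some outcome avoids every A_i.

33·p = 1/15 ≈ 0.0667; existence CERTIFIED by the union bound.


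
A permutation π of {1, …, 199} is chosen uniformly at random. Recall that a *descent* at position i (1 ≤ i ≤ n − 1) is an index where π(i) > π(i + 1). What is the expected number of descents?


Write X = Σ X_I over i = 1, …, 198, with X_I the indicator of one descent.
There are 198 indicators.
For each fixed i, the pair (π(i), π(i+1)) is a uniformly random ordered pair of distinct values from {1, …, 199}; by symmetry P[π(i) > π(i+1)] = 1/2.
By linearity: E[X] = 198 · (1/2) = (199 − 1) · (1/2) = 99 ≈ 99.00000.

E[X] = 99 = 99.00000.


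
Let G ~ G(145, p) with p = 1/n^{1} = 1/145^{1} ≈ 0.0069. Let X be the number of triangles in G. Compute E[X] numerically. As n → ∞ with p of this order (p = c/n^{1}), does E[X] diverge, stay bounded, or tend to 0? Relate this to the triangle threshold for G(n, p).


Number of potential triangles: C(145, 3) = 497640.
Each occurs with probability p³ ≈ (0.0069)³ ≈ 3.28017e-07.
By linearity: E[X] = C(145, 3)·p³ ≈ 497640 · 3.28017e-07 ≈ 0.163.
Here α = 1, so p = 1/n is exactly at the triangle threshold p ~ 1/n. Asymptotically E[X] → c³/6 = 1³/6 = 1/6 ≈ 0.167, a bounded constant. In this regime the triangle count is asymptotically Poisson(c³/6).

E[X] ≈ 0.163; in regime p = Θ(1/n^{1}) E[X] stays bounded (at the triangle threshold p ~ 1/n).


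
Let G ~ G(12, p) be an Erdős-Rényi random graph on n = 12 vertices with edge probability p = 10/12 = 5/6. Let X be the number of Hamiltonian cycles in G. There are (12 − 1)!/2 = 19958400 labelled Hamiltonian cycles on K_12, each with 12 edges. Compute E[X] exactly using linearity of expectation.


K_12 has (12 − 1)!/2 = 19958400 labelled Hamiltonian cycles.
For each such Hamiltonian cycle H, let X_H = 1 if all 12 edges of H are present in G. Then P[X_H = 1] = p^{12} = (5/6)^{12} = 244140625/2176782336.
By linearity of expectation: E[X] = Σ_H E[X_H] = 19958400 · p^{12} = 19958400 · 244140625/2176782336 = 469970703125/209952.
Numerically: E[X] ≈ 2.2385e+06.

E[X] = 19958400 · (5/6)^{12} = 469970703125/209952 ≈ 2.2385e+06.


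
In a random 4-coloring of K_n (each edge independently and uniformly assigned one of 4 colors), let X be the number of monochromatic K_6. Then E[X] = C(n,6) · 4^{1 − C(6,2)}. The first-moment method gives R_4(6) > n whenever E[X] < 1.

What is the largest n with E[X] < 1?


We need C(n, 6) · 4^{1 − 15} < 1, i.e. C(n, 6) < 4^{15 − 1} = 268435456.
Check values of n near the boundary:
  n = 76: C(76, 6) = 218618940; 218618940 < 268435456? YES
  n = 77: C(77, 6) = 237093780; 237093780 < 268435456? YES
  n = 78: C(78, 6) = 256851595; 256851595 < 268435456? YES
  n = 79: C(79, 6) = 277962685; 277962685 < 268435456? NO
  n = 80: C(80, 6) = 300500200; 300500200 < 268435456? NO
The largest n with C(n, 6) < 268435456 is n = 78 (where E[X] = 256851595/268435456 ≈ 0.9568). Hence R_4(6) > 78, i.e. R_4(6) ≥ 79.

Largest n = 78; hence R_4(6) > 78.


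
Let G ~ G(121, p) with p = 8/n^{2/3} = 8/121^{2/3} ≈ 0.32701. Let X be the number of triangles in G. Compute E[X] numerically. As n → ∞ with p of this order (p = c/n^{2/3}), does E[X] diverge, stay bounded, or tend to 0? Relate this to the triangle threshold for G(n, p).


Number of potential triangles: C(121, 3) = 287980.
Each occurs with probability p³ ≈ (0.32701)³ ≈ 3.4970289e-02.
By linearity: E[X] = C(121, 3)·p³ ≈ 287980 · 3.4970289e-02 ≈ 10070.74380.
Since α = 2/3 < 1, p = c/n^{2/3} ≫ 1/n is above the triangle threshold p ~ 1/n. Asymptotically E[X] ~ (c³/6)·n^{3(1−α)} = (8³/6)·n^{1} → ∞; triangles are abundant w.h.p.

E[X] ≈ 10070.74380; in regime p = Θ(1/n^{2/3}) E[X] diverges (above the triangle threshold p ~ 1/n).


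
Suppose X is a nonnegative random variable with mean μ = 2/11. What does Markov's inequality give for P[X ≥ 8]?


μ = E[X] = 2/11, a = 8.
Markov: P[X ≥ 8] ≤ μ/a = (2/11)/8 = 1/44.
Numerically: ≈ 0.0227.
(Since a = 8 > μ = 0.1818, the bound 1/44 is < 1 and informative.)

P[X ≥ 8] ≤ 1/44 ≈ 0.0227.


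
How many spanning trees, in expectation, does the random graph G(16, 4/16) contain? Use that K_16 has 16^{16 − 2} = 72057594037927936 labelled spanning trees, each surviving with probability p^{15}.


K_16 has 16^{16 − 2} = 72057594037927936 labelled spanning trees.
For each such spanning tree H, let X_H = 1 if all 15 edges of H are present in G. Then P[X_H = 1] = p^{15} = (1/4)^{15} = 1/1073741824.
Summing the indicators: E[X] = Σ_H E[X_H] = 72057594037927936 · p^{15} = 72057594037927936 · 1/1073741824 = 67108864.
Numerically: E[X] ≈ 6.71089e+07.

E[X] = 72057594037927936 · (1/4)^{15} = 67108864 ≈ 6.71089e+07.


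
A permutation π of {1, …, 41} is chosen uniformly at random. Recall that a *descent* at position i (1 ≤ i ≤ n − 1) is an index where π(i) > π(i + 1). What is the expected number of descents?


Write X = Σ X_I over i = 1, …, 40, with X_I the indicator of one descent.
There are 40 indicators.
For each fixed i, the pair (π(i), π(i+1)) is a uniformly random ordered pair of distinct values from {1, …, 41}; by symmetry P[π(i) > π(i+1)] = 1/2.
By linearity: E[X] = 40 · (1/2) = (41 − 1) · (1/2) = 20 ≈ 20.000000.

E[X] = 20 = 20.000000.


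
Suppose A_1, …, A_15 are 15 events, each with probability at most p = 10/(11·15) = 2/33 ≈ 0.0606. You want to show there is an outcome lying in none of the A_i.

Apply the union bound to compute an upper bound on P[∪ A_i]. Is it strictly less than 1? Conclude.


Union bound: P[∪_{i=1}^{15} A_i] ≤ Σ_i P[A_i] ≤ 15·p = 15·(2/33) = 10/11.
Numerically: 10/11 ≈ 0.9091.
Is 10/11 < 1? YES.
Since P[∪ A_i] ≤ 10/11 < 1, the complement has P[∩ A_i^c] ≥ 1 − 10/11 = 1/11 > 0, so some outcome avoids every A_i.

15·p = 10/11 ≈ 0.9091; existence CERTIFIED by the union bound.


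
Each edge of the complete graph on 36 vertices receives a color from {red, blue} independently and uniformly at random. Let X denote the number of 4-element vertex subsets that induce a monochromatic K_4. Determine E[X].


Let X = Σ_S X_S over the C(36, 4) = 58905 subsets S of size 4, where X_S = 1 if the K_4 on S is monochromatic.
For a fixed S, the K_4 on S has C(4, 2) = 6 edges. P[all 6 edges red] = (1/2)^6, and likewise for blue, so P[monochromatic] = 2·(1/2)^6 = 2^{1 − 6} = 1/32.
By linearity: E[X] = C(36, 4) · 2^{1 − 6} = 58905 · 1/32 = 58905/32.
Numerically: E[X] ≈ 1840.78125.

E[X] = C(36,4)·2^(1−C(4,2)) = 58905/32 ≈ 1840.78125.


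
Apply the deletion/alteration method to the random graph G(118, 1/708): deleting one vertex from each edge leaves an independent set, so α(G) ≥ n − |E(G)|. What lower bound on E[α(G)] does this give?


E[|E(G)|] = C(118, 2)·p = 6903 · (1/708) = 39/4.
E[α(G)] ≥ n − E[|E(G)|] = 118 − 39/4 = 433/4.
Numerically: ≈ 108.250.
(This is only a lower bound; the true E[α(G)] may be larger.)

E[α(G)] ≥ 433/4 ≈ 108.250.


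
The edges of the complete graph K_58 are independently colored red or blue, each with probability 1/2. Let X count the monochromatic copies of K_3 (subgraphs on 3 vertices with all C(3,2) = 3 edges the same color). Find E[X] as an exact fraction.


Let X = Σ_S X_S over the C(58, 3) = 30856 subsets S of size 3, where X_S = 1 if the K_3 on S is monochromatic.
For a fixed S, the K_3 on S has C(3, 2) = 3 edges. P[all 3 edges red] = (1/2)^3, and likewise for blue, so P[monochromatic] = 2·(1/2)^3 = 2^{1 − 3} = 1/4.
By linearity: E[X] = C(58, 3) · 2^{1 − 3} = 30856 · 1/4 = 7714.
Numerically: E[X] ≈ 7714.00000.

E[X] = C(58,3)·2^(1−C(3,2)) = 7714 ≈ 7714.00000.


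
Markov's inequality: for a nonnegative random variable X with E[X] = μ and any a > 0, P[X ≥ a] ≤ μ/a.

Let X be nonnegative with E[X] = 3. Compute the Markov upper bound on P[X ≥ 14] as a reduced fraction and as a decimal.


μ = E[X] = 3, a = 14.
Markov: P[X ≥ 14] ≤ μ/a = (3)/14 = 3/14.
Numerically: ≈ 0.2143.
(Since a = 14 > μ = 3.0000, the bound 3/14 is < 1 and informative.)

P[X ≥ 14] ≤ 3/14 ≈ 0.2143.


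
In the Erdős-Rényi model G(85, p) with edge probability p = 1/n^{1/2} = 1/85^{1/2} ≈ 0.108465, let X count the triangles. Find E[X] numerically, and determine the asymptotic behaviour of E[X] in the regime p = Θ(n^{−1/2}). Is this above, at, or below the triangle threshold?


Number of potential triangles: C(85, 3) = 98770.
Each occurs with probability p³ ≈ (0.108465)³ ≈ 1.27606152e-03.
By linearity: E[X] = C(85, 3)·p³ ≈ 98770 · 1.27606152e-03 ≈ 126.036596.
Since α = 1/2 < 1, p = c/n^{1/2} ≫ 1/n is above the triangle threshold p ~ 1/n. Asymptotically E[X] ~ (c³/6)·n^{3(1−α)} = (1³/6)·n^{1.5} → ∞; triangles are abundant w.h.p.

E[X] ≈ 126.036596; in regime p = Θ(1/n^{1/2}) E[X] diverges (above the triangle threshold p ~ 1/n).


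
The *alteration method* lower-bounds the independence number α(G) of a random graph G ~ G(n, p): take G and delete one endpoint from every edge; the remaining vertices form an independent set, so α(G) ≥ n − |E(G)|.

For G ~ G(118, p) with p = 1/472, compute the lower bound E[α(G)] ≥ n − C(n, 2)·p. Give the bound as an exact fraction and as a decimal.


E[|E(G)|] = C(118, 2)·p = 6903 · (1/472) = 117/8.
E[α(G)] ≥ n − E[|E(G)|] = 118 − 117/8 = 827/8.
Numerically: ≈ 103.37500.
(This is only a lower bound; the true E[α(G)] may be larger.)

E[α(G)] ≥ 827/8 ≈ 103.37500.


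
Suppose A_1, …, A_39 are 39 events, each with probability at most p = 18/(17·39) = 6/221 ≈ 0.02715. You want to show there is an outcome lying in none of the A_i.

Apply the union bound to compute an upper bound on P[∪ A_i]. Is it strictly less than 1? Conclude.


Union bound: P[∪_{i=1}^{39} A_i] ≤ Σ_i P[A_i] ≤ 39·p = 39·(6/221) = 18/17.
Numerically: 18/17 ≈ 1.05882.
Is 18/17 < 1? NO.
Since the bound 18/17 is ≥ 1, the union bound is uninformative here; it does NOT by itself certify existence.

39·p = 18/17 ≈ 1.05882; existence NOT certified by the union bound.


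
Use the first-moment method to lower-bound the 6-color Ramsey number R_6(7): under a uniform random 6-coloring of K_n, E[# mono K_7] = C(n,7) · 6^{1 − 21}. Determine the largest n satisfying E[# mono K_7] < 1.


We need C(n, 7) · 6^{1 − 21} < 1, i.e. C(n, 7) < 6^{21 − 1} = 3656158440062976.
Check values of n near the boundary:
  n = 564: C(564, 7) = 3469685994423792; 3469685994423792 < 3656158440062976? YES
  n = 565: C(565, 7) = 3513212521235560; 3513212521235560 < 3656158440062976? YES
  n = 566: C(566, 7) = 3557206237959440; 3557206237959440 < 3656158440062976? YES
  n = 567: C(567, 7) = 3601671315933933; 3601671315933933 < 3656158440062976? YES
  n = 568: C(568, 7) = 3646611956239704; 3646611956239704 < 3656158440062976? YES
  n = 569: C(569, 7) = 3692032389858348; 3692032389858348 < 3656158440062976? NO
  n = 570: C(570, 7) = 3737936877831720; 3737936877831720 < 3656158440062976? NO
  n = 571: C(571, 7) = 3784329711421830; 3784329711421830 < 3656158440062976? NO
The largest n with C(n, 7) < 3656158440062976 is n = 568 (where E[X] = 16882462760369/16926659444736 ≈ 0.997). Hence R_6(7) > 568, i.e. R_6(7) ≥ 569.

Largest n = 568; hence R_6(7) > 568.


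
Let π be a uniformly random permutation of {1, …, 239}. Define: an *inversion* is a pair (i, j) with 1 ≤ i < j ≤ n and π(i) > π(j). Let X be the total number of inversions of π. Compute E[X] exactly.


Write X = Σ X_I over the C(239, 2) = 28441 pairs i < j, with X_I the indicator of one inversion.
There are 28441 indicators.
For each fixed pair i < j, the values π(i) and π(j) are two distinct elements of {1, …, 239} in uniformly random order; by symmetry P[π(i) > π(j)] = 1/2.
By linearity: E[X] = 28441 · (1/2) = C(239, 2) · (1/2) = 28441/2 = 28441/2 ≈ 14220.500.

E[X] = 28441/2 = 14220.500.


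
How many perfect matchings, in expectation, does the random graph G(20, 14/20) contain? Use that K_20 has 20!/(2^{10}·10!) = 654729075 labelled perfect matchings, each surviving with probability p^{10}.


K_20 has 20!/(2^{10}·10!) = 654729075 labelled perfect matchings.
For each such perfect matching H, let X_H = 1 if all 10 edges of H are present in G. Then P[X_H = 1] = p^{10} = (7/10)^{10} = 282475249/10000000000.
By linearity: E[X] = Σ_H E[X_H] = 654729075 · p^{10} = 654729075 · 282475249/10000000000 = 7397790339526587/400000000.
Numerically: E[X] ≈ 1.84945e+07.

E[X] = 654729075 · (7/10)^{10} = 7397790339526587/400000000 ≈ 1.84945e+07.


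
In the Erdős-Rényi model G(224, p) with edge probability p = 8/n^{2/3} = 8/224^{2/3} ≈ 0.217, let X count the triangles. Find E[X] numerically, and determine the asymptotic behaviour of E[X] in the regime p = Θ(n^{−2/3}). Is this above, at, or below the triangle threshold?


Number of potential triangles: C(224, 3) = 1848224.
Each occurs with probability p³ ≈ (0.217)³ ≈ 1.02041e-02.
By linearity: E[X] = C(224, 3)·p³ ≈ 1848224 · 1.02041e-02 ≈ 18859.429.
Since α = 2/3 < 1, p = c/n^{2/3} ≫ 1/n is above the triangle threshold p ~ 1/n. Asymptotically E[X] ~ (c³/6)·n^{3(1−α)} = (8³/6)·n^{1} → ∞; triangles are abundant w.h.p.

E[X] ≈ 18859.429; in regime p = Θ(1/n^{2/3}) E[X] diverges (above the triangle threshold p ~ 1/n).


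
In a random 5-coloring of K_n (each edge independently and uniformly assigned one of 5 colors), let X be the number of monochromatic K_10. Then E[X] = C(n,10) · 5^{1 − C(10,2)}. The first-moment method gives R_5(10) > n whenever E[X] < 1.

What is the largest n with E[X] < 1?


We need C(n, 10) · 5^{1 − 45} < 1, i.e. C(n, 10) < 5^{45 − 1} = 5684341886080801486968994140625.
Check values of n near the boundary:
  n = 5390: C(5390, 10) = 5655833965919099070255434039753; 5655833965919099070255434039753 < 5684341886080801486968994140625? YES
  n = 5391: C(5391, 10) = 5666344714787188828795213697883; 5666344714787188828795213697883 < 5684341886080801486968994140625? YES
  n = 5392: C(5392, 10) = 5676873040158402483252283957448; 5676873040158402483252283957448 < 5684341886080801486968994140625? YES
  n = 5393: C(5393, 10) = 5687418968154238267170642278008; 5687418968154238267170642278008 < 5684341886080801486968994140625? NO
The largest n with C(n, 10) < 5684341886080801486968994140625 is n = 5392 (where E[X] = 5676873040158402483252283957448/5684341886080801486968994140625 ≈ 0.9986861). Hence R_5(10) > 5392, i.e. R_5(10) ≥ 5393.

Largest n = 5392; hence R_5(10) > 5392.


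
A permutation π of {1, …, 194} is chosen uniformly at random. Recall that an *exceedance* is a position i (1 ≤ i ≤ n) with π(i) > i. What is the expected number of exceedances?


Write X = Σ_{i=1}^{194} X_i, where X_i = 1_{π(i) > i}.
For each fixed i, π(i) is uniform over {1, …, 194} (marginal of a uniform permutation), so P[π(i) > i] = (n − i)/n. Summing: Σ_{i=1}^{194} (n − i)/n = (0 + 1 + … + 193)/194 = 194(194 − 1)/(2·194) = (194 − 1)/2.
Hence E[X] = Σ_{i=1}^{194} (194 − i)/194 = 193/2 ≈ 96.500000.

E[X] = 193/2 = 96.500000.


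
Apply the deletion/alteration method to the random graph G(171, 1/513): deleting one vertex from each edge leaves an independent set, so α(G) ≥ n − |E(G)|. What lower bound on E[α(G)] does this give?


E[|E(G)|] = C(171, 2)·p = 14535 · (1/513) = 85/3.
E[α(G)] ≥ n − E[|E(G)|] = 171 − 85/3 = 428/3.
Numerically: ≈ 142.667.
(This is only a lower bound; the true E[α(G)] may be larger.)

E[α(G)] ≥ 428/3 ≈ 142.667.


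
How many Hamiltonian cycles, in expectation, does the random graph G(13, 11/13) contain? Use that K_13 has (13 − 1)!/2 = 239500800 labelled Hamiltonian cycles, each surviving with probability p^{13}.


K_13 has (13 − 1)!/2 = 239500800 labelled Hamiltonian cycles.
For each such Hamiltonian cycle H, let X_H = 1 if all 13 edges of H are present in G. Then P[X_H = 1] = p^{13} = (11/13)^{13} = 34522712143931/302875106592253.
By linearity: E[X] = Σ_H E[X_H] = 239500800 · p^{13} = 239500800 · 34522712143931/302875106592253 = 8268217176641189644800/302875106592253.
Numerically: E[X] ≈ 2.73e+07.

E[X] = 239500800 · (11/13)^{13} = 8268217176641189644800/302875106592253 ≈ 2.73e+07.


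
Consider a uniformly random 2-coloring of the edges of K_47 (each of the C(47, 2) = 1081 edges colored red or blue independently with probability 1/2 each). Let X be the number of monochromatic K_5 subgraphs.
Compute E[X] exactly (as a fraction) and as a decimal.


Let X = Σ_S X_S over the C(47, 5) = 1533939 subsets S of size 5, where X_S = 1 if the K_5 on S is monochromatic.
For a fixed S, the K_5 on S has C(5, 2) = 10 edges. P[all 10 edges red] = (1/2)^10, and likewise for blue, so P[monochromatic] = 2·(1/2)^10 = 2^{1 − 10} = 1/512.
By linearity: E[X] = C(47, 5) · 2^{1 − 10} = 1533939 · 1/512 = 1533939/512.
Numerically: E[X] ≈ 2995.975.

E[X] = C(47,5)·2^(1−C(5,2)) = 1533939/512 ≈ 2995.975.
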